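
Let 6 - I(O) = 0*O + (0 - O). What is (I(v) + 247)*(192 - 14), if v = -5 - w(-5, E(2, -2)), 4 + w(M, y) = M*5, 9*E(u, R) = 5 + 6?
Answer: 49306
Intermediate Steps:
E(u, R) = 11/9 (E(u, R) = (5 + 6)/9 = (⅑)*11 = 11/9)
w(M, y) = -4 + 5*M (w(M, y) = -4 + M*5 = -4 + 5*M)
v = 24 (v = -5 - (-4 + 5*(-5)) = -5 - (-4 - 25) = -5 - 1*(-29) = -5 + 29 = 24)
I(O) = 6 + O (I(O) = 6 - (0*O + (0 - O)) = 6 - (0 - O) = 6 - (-1)*O = 6 + O)
(I(v) + 247)*(192 - 14) = ((6 + 24) + 247)*(192 - 14) = (30 + 247)*178 = 277*178 = 49306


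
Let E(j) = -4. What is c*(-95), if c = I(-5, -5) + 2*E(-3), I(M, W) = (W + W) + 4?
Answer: 1330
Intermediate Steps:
I(M, W) = 4 + 2*W (I(M, W) = 2*W + 4 = 4 + 2*W)
c = -14 (c = (4 + 2*(-5)) + 2*(-4) = (4 - 10) - 8 = -6 - 8 = -14)
c*(-95) = -14*(-95) = 1330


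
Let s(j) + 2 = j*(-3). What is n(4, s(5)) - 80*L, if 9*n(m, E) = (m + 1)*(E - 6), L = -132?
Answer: 94925/9 ≈ 10547.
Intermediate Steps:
s(j) = -2 - 3*j (s(j) = -2 + j*(-3) = -2 - 3*j)
n(m, E) = (1 + m)*(-6 + E)/9 (n(m, E) = ((m + 1)*(E - 6))/9 = ((1 + m)*(-6 + E))/9 = (1 + m)*(-6 + E)/9)
n(4, s(5)) - 80*L = (-⅔ - ⅔*4 + (-2 - 3*5)/9 + (⅑)*(-2 - 3*5)*4) - 80*(-132) = (-⅔ - 8/3 + (-2 - 15)/9 + (⅑)*(-2 - 15)*4) + 10560 = (-⅔ - 8/3 + (⅑)*(-17) + (⅑)*(-17)*4) + 10560 = (-⅔ - 8/3 - 17/9 - 68/9) + 10560 = -115/9 + 10560 = 94925/9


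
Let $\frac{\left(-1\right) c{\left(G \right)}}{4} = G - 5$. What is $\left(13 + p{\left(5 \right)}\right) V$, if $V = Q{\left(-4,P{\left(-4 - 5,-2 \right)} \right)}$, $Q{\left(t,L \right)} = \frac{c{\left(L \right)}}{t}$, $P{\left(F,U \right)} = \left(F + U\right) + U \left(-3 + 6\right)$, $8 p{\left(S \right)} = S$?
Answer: $- \frac{1199}{4} \approx -299.75$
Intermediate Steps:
$p{\left(S \right)} = \frac{S}{8}$
$c{\left(G \right)} = 20 - 4 G$ ($c{\left(G \right)} = - 4 \left(G - 5\right) = - 4 \left(-5 + G\right) = 20 - 4 G$)
$P{\left(F,U \right)} = F + 4 U$ ($P{\left(F,U \right)} = \left(F + U\right) + U 3 = \left(F + U\right) + 3 U = F + 4 U$)
$Q{\left(t,L \right)} = \frac{20 - 4 L}{t}$
$V = -22$ ($V = \frac{4 \left(5 - \left(\left(-4 - 5\right) + 4 \left(-2\right)\right)\right)}{-4} = 4 \left(- \frac{1}{4}\right) \left(5 - \left(\left(-4 - 5\right) - 8\right)\right) = 4 \left(- \frac{1}{4}\right) \left(5 - \left(-9 - 8\right)\right) = 4 \left(- \frac{1}{4}\right) \left(5 - -17\right) = 4 \left(- \frac{1}{4}\right) \left(5 + 17\right) = 4 \left(- \frac{1}{4}\right) 22 = -22$)
$\left(13 + p{\left(5 \right)}\right) V = \left(13 + \frac{1}{8} \cdot 5\right) \left(-22\right) = \left(13 + \frac{5}{8}\right) \left(-22\right) = \frac{109}{8} \left(-22\right) = - \frac{1199}{4}$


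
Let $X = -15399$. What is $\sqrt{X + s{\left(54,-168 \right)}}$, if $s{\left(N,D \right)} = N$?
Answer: $3 i \sqrt{1705} \approx 123.88 i$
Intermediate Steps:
$\sqrt{X + s{\left(54,-168 \right)}} = \sqrt{-15399 + 54} = \sqrt{-15345} = 3 i \sqrt{1705}$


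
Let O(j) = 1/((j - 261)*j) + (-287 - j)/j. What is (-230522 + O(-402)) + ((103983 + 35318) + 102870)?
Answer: 1552342565/133263 ≈ 11649.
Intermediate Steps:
O(j) = 1/(j*(-261 + j)) + (-287 - j)/j (O(j) = 1/((-261 + j)*j) + (-287 - j)/j = 1/(j*(-261 + j)) + (-287 - j)/j)
(-230522 + O(-402)) + ((103983 + 35318) + 102870) = (-230522 + (74908 - 1*(-402)² - 26*(-402))/((-402)*(-261 - 402))) + ((103983 + 35318) + 102870) = (-230522 - 1/402*(74908 - 1*161604 + 10452)/(-663)) + (139301 + 102870) = (-230522 - 1/402*(-1/663)*(74908 - 161604 + 10452)) + 242171 = (-230522 - 1/402*(-1/663)*(-76244)) + 242171 = (-230522 - 38122/133263) + 242171 = -30720091408/133263 + 242171 = 1552342565/133263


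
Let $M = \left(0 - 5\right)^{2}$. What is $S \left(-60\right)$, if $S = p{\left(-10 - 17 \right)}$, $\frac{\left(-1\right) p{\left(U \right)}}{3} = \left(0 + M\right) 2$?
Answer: $9000$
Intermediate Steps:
$M = 25$ ($M = \left(-5\right)^{2} = 25$)
$p{\left(U \right)} = -150$ ($p{\left(U \right)} = - 3 \left(0 + 25\right) 2 = - 3 \cdot 25 \cdot 2 = \left(-3\right) 50 = -150$)
$S = -150$
$S \left(-60\right) = \left(-150\right) \left(-60\right) = 9000$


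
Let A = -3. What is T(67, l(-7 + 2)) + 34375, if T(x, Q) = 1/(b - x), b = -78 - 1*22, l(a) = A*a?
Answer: 5740624/167 ≈ 34375.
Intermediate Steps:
l(a) = -3*a
b = -100 (b = -78 - 22 = -100)
T(x, Q) = 1/(-100 - x)
T(67, l(-7 + 2)) + 34375 = -1/(100 + 67) + 34375 = -1/167 + 34375 = 5740624/167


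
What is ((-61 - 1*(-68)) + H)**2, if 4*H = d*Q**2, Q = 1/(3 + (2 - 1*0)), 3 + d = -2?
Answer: 19321/400 ≈ 48.302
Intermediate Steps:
d = -5 (d = -3 - 2 = -5)
Q = 1/5 (Q = 1/(3 + (2 + 0)) = 1/(3 + 2) = 1/5 ≈ 0.20000)
H = -1/20 (H = (-5*(1/5)**2)/4 = (-5*1/25)/4 = (1/4)*(-1/5) = -1/20 ≈ -0.050000)
((-61 - 1*(-68)) + H)**2 = ((-61 - 1*(-68)) - 1/20)**2 = ((-61 + 68) - 1/20)**2 = (7 - 1/20)**2 = (139/20)**2 = 19321/400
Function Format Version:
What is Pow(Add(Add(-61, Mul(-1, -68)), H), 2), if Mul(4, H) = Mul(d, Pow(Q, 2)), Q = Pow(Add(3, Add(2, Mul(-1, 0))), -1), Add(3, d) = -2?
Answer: Rational(19321, 400) ≈ 48.302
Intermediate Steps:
d = -5 (d = Add(-3, -2) = -5)
Q = Rational(1, 5) (Q = Pow(Add(3, Add(2, 0)), -1) = Pow(Add(3, 2), -1) = Pow(5, -1) = Rational(1, 5) ≈ 0.20000)
H = Rational(-1, 20) (H = Mul(Rational(1, 4), Mul(-5, Pow(Rational(1, 5), 2))) = Mul(Rational(1, 4), Mul(-5, Rational(1, 25))) = Mul(Rational(1, 4), Rational(-1, 5)) = Rational(-1, 20) ≈ -0.050000)
Pow(Add(Add(-61, Mul(-1, -68)), H), 2) = Pow(Add(Add(-61, Mul(-1, -68)), Rational(-1, 20)), 2) = Pow(Add(Add(-61, 68), Rational(-1, 20)), 2) = Pow(Add(7, Rational(-1, 20)), 2) = Pow(Rational(139, 20), 2) = Rational(19321, 400)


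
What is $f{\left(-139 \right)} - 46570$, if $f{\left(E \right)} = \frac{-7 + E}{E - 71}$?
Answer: $- \frac{4889777}{105} \approx -46569.0$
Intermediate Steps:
$f{\left(E \right)} = \frac{-7 + E}{-71 + E}$
$f{\left(-139 \right)} - 46570 = \frac{-7 - 139}{-71 - 139} - 46570 = \frac{1}{-210} \left(-146\right) - 46570 = \left(- \frac{1}{210}\right) \left(-146\right) - 46570 = \frac{73}{105} - 46570 = - \frac{4889777}{105}$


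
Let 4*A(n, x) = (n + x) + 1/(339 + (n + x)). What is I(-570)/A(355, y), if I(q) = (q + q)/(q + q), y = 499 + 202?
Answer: 5580/1473121 ≈ 0.0037879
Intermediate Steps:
y = 701
I(q) = 1 (I(q) = (2*q)/((2*q)) = (2*q)*(1/(2*q)) = 1)
A(n, x) = n/4 + x/4 + 1/(4*(339 + n + x)) (A(n, x) = ((n + x) + 1/(339 + (n + x)))/4 = ((n + x) + 1/(339 + n + x))/4 = (n + x + 1/(339 + n + x))/4 = n/4 + x/4 + 1/(4*(339 + n + x)))
I(-570)/A(355, y) = 1/((1 + 355² + 701² + 339*355 + 339*701 + 2*355*701)/(4*(339 + 355 + 701))) = 1/((¼)*(1 + 126025 + 491401 + 120345 + 237639 + 497710)/1395) = 1/((¼)*(1/1395)*1473121) = 1/(1473121/5580) = 1*(5580/1473121) = 5580/1473121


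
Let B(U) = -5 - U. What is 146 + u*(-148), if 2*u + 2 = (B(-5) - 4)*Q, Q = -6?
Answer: -1482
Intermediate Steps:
u = 11 (u = -1 + (((-5 - 1*(-5)) - 4)*(-6))/2 = -1 + (((-5 + 5) - 4)*(-6))/2 = -1 + ((0 - 4)*(-6))/2 = -1 + (-4*(-6))/2 = -1 + (½)*24 = -1 + 12 = 11)
146 + u*(-148) = 146 + 11*(-148) = 146 - 1628 = -1482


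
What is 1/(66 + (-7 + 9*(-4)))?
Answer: 1/23 ≈ 0.043478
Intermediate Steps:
1/(66 + (-7 + 9*(-4))) = 1/(66 + (-7 - 36)) = 1/(66 - 43) = 1/23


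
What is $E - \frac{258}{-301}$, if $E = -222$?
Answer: $- \frac{1548}{7} \approx -221.14$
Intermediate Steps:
$E - \frac{258}{-301} = -222 - \frac{258}{-301} = -222 - - \frac{6}{7} = -222 + \frac{6}{7} = - \frac{1548}{7}$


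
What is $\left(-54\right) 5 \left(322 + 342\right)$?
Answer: $-179280$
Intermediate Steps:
$\left(-54\right) 5 \left(322 + 342\right) = \left(-270\right) 664 = -179280$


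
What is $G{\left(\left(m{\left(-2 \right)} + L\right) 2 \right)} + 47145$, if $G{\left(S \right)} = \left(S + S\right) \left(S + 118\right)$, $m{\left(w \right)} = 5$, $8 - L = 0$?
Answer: $54633$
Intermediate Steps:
$L = 8$ ($L = 8 - 0 = 8 + 0 = 8$)
$G{\left(S \right)} = 2 S \left(118 + S\right)$
$G{\left(\left(m{\left(-2 \right)} + L\right) 2 \right)} + 47145 = 2 \left(5 + 8\right) 2 \left(118 + \left(5 + 8\right) 2\right) + 47145 = 2 \cdot 13 \cdot 2 \left(118 + 13 \cdot 2\right) + 47145 = 2 \cdot 26 \left(118 + 26\right) + 47145 = 2 \cdot 26 \cdot 144 + 47145 = 7488 + 47145 = 54633$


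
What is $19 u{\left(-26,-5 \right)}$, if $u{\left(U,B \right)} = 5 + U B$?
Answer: $2565$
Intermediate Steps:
$u{\left(U,B \right)} = 5 + B U$
$19 u{\left(-26,-5 \right)} = 19 \left(5 - -130\right) = 19 \left(5 + 130\right) = 19 \cdot 135 = 2565$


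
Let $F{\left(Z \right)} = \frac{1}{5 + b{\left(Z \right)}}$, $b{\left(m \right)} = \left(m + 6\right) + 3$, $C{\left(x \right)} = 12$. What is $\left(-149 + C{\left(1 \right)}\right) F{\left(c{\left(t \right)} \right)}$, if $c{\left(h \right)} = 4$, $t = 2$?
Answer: $- \frac{137}{18} \approx -7.6111$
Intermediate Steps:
$b{\left(m \right)} = 9 + m$ ($b{\left(m \right)} = \left(6 + m\right) + 3 = 9 + m$)
$F{\left(Z \right)} = \frac{1}{14 + Z}$ ($F{\left(Z \right)} = \frac{1}{5 + \left(9 + Z\right)} = \frac{1}{14 + Z}$)
$\left(-149 + C{\left(1 \right)}\right) F{\left(c{\left(t \right)} \right)} = \frac{-149 + 12}{14 + 4} = - \frac{137}{18}$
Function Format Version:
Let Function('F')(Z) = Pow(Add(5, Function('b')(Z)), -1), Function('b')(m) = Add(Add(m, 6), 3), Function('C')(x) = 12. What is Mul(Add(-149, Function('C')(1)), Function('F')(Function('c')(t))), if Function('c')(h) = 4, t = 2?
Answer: Rational(-137, 18) ≈ -7.6111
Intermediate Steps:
Function('b')(m) = Add(9, m) (Function('b')(m) = Add(Add(6, m), 3) = Add(9, m))
Function('F')(Z) = Pow(Add(14, Z), -1) (Function('F')(Z) = Pow(Add(5, Add(9, Z)), -1) = Pow(Add(14, Z), -1))
Mul(Add(-149, Function('C')(1)), Function('F')(Function('c')(t))) = Mul(Add(-149, 12), Pow(Add(14, 4), -1)) = Mul(-137, Pow(18, -1)) = Mul(-137, Rational(1, 18)) = Rational(-137, 18)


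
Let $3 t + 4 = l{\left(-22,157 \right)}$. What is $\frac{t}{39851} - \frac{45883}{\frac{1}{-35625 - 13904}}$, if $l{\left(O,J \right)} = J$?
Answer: $\frac{90562955953108}{39851} \approx 2.2725 \cdot 10^{9}$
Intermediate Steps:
$t = 51$ ($t = - \frac{4}{3} + \frac{1}{3} \cdot 157 = - \frac{4}{3} + \frac{157}{3} = 51$)
$\frac{t}{39851} - \frac{45883}{\frac{1}{-35625 - 13904}} = \frac{51}{39851} - \frac{45883}{\frac{1}{-35625 - 13904}} = 51 \cdot \frac{1}{39851} - \frac{45883}{\frac{1}{-49529}} = \frac{51}{39851} - \frac{45883}{- \frac{1}{49529}} = \frac{51}{39851} - -2272539107 = \frac{51}{39851} + 2272539107 = \frac{90562955953108}{39851}$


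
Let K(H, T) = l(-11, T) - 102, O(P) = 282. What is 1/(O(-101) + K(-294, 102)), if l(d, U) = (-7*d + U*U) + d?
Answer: 1/10650 ≈ 9.3897e-5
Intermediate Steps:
l(d, U) = U² - 6*d (l(d, U) = (-7*d + U²) + d = (U² - 7*d) + d = U² - 6*d)
K(H, T) = -36 + T² (K(H, T) = (T² - 6*(-11)) - 102 = (T² + 66) - 102 = (66 + T²) - 102 = -36 + T²)
1/(O(-101) + K(-294, 102)) = 1/(282 + (-36 + 102²)) = 1/(282 + (-36 + 10404)) = 1/(282 + 10368) = 1/10650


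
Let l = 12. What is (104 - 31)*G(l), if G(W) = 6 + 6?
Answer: 876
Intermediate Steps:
G(W) = 12
(104 - 31)*G(l) = (104 - 31)*12 = 73*12 = 876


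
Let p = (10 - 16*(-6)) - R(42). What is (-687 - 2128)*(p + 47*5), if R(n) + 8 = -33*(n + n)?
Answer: -8785615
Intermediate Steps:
R(n) = -8 - 66*n (R(n) = -8 - 33*(n + n) = -8 - 66*n)
p = 2886 (p = (10 - 16*(-6)) - (-8 - 66*42) = (10 + 96) - (-8 - 2772) = 106 - 1*(-2780) = 106 + 2780 = 2886)
(-687 - 2128)*(p + 47*5) = (-687 - 2128)*(2886 + 47*5) = -2815*(2886 + 235) = -2815*3121 = -8785615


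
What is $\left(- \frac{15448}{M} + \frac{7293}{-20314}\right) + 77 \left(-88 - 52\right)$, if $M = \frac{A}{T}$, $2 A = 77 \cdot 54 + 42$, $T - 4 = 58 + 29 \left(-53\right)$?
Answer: $\frac{609611}{8706} \approx 70.022$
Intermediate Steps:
$T = -1475$ ($T = 4 + \left(58 + 29 \left(-53\right)\right) = 4 + \left(58 - 1537\right) = 4 - 1479 = -1475$)
$A = 2100$ ($A = \frac{77 \cdot 54 + 42}{2} = \frac{4158 + 42}{2} = \frac{1}{2} \cdot 4200 = 2100$)
$M = - \frac{84}{59}$ ($M = \frac{2100}{-1475} = 2100 \left(- \frac{1}{1475}\right) = - \frac{84}{59} \approx -1.4237$)
$\left(- \frac{15448}{M} + \frac{7293}{-20314}\right) + 77 \left(-88 - 52\right) = \left(- \frac{15448}{- \frac{84}{59}} + \frac{7293}{-20314}\right) + 77 \left(-88 - 52\right) = \left(\left(-15448\right) \left(- \frac{59}{84}\right) + 7293 \left(- \frac{1}{20314}\right)\right) + 77 \left(-140\right) = \left(\frac{227858}{21} - \frac{7293}{20314}\right) - 10780 = \frac{94460291}{8706} - 10780 = \frac{609611}{8706}$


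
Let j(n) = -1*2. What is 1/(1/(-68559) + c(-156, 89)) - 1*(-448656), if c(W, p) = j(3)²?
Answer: 123037246719/274235 ≈ 4.4866e+5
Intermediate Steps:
j(n) = -2
c(W, p) = 4 (c(W, p) = (-2)² = 4)
1/(1/(-68559) + c(-156, 89)) - 1*(-448656) = 1/(1/(-68559) + 4) - 1*(-448656) = 1/(-1/68559 + 4) + 448656 = 1/(274235/68559) + 448656 = 68559/274235 + 448656 = 123037246719/274235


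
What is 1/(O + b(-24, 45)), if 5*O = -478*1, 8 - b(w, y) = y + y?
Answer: -5/888 ≈ -0.0056306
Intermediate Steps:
b(w, y) = 8 - 2*y (b(w, y) = 8 - (y + y) = 8 - 2*y)
O = -478/5 (O = (-478*1)/5 = (⅕)*(-478) = -478/5 ≈ -95.600)
1/(O + b(-24, 45)) = 1/(-478/5 + (8 - 2*45)) = 1/(-478/5 + (8 - 90)) = 1/(-478/5 - 82) = 1/(-888/5) = -5/888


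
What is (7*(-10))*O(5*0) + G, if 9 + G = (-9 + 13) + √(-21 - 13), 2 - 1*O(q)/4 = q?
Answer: -565 + I*√34 ≈ -565.0 + 5.831*I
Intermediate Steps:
O(q) = 8 - 4*q
G = -5 + I*√34 (G = -9 + ((-9 + 13) + √(-21 - 13)) = -9 + (4 + √(-34)) = -9 + (4 + I*√34) = -5 + I*√34 ≈ -5.0 + 5.831*I)
(7*(-10))*O(5*0) + G = (7*(-10))*(8 - 20*0) + (-5 + I*√34) = -70*(8 - 4*0) + (-5 + I*√34) = -70*(8 + 0) + (-5 + I*√34) = -70*8 + (-5 + I*√34) = -560 + (-5 + I*√34) = -565 + I*√34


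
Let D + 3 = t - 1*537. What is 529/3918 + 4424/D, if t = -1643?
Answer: -16178425/8552994 ≈ -1.8916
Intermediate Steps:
D = -2183 (D = -3 + (-1643 - 1*537) = -3 + (-1643 - 537) = -3 - 2180 = -2183)
529/3918 + 4424/D = 529/3918 + 4424/(-2183) = 529*(1/3918) + 4424*(-1/2183) = 529/3918 - 4424/2183 = -16178425/8552994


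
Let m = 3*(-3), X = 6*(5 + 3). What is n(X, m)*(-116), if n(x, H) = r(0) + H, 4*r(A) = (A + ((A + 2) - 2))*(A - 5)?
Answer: 1044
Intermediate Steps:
X = 48 (X = 6*8 = 48)
r(A) = A*(-5 + A)/2 (r(A) = ((A + ((A + 2) - 2))*(A - 5))/4 = ((A + ((2 + A) - 2))*(-5 + A))/4 = ((A + A)*(-5 + A))/4 = ((2*A)*(-5 + A))/4 = (2*A*(-5 + A))/4 = A*(-5 + A)/2)
m = -9
n(x, H) = H (n(x, H) = (½)*0*(-5 + 0) + H = (½)*0*(-5) + H = 0 + H = H)
n(X, m)*(-116) = -9*(-116) = 1044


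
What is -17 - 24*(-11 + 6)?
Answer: 103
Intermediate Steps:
-17 - 24*(-11 + 6) = -17 - 24*(-5) = -17 + 120 = 103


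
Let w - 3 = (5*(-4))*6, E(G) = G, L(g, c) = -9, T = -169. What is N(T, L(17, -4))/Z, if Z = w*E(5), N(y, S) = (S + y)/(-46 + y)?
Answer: -178/125775 ≈ -0.0014152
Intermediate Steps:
w = -117 (w = 3 + (5*(-4))*6 = 3 - 20*6 = 3 - 120 = -117)
N(y, S) = (S + y)/(-46 + y)
Z = -585 (Z = -117*5 = -585)
N(T, L(17, -4))/Z = ((-9 - 169)/(-46 - 169))/(-585) = (-178/(-215))*(-1/585) = -1/215*(-178)*(-1/585) = (178/215)*(-1/585) = -178/125775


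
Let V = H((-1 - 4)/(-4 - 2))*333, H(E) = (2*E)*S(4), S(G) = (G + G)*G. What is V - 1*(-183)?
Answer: 17943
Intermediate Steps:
S(G) = 2*G² (S(G) = (2*G)*G = 2*G²)
H(E) = 64*E (H(E) = (2*E)*(2*4²) = (2*E)*(2*16) = (2*E)*32 = 64*E)
V = 17760 (V = (64*((-1 - 4)/(-4 - 2)))*333 = (64*(-5/(-6)))*333 = (64*(-5*(-⅙)))*333 = (64*(⅚))*333 = (160/3)*333 = 17760)
V - 1*(-183) = 17760 - 1*(-183) = 17760 + 183 = 17943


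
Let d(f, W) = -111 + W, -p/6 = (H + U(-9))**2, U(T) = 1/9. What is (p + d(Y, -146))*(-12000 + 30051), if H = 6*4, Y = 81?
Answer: -608420989/9 ≈ -6.7602e+7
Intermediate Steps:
U(T) = 1/9
H = 24
p = -94178/27 (p = -6*(24 + 1/9)**2 = -6*(217/9)**2 = -6*47089/81 = -94178/27 ≈ -3488.1)
(p + d(Y, -146))*(-12000 + 30051) = (-94178/27 + (-111 - 146))*(-12000 + 30051) = (-94178/27 - 257)*18051 = -101117/27*18051 = -608420989/9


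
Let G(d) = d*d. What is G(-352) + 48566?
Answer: 172470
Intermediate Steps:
G(d) = d²
G(-352) + 48566 = (-352)² + 48566 = 123904 + 48566 = 172470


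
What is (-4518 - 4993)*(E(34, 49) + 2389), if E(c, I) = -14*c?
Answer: -18194543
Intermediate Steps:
(-4518 - 4993)*(E(34, 49) + 2389) = (-4518 - 4993)*(-14*34 + 2389) = -9511*(-476 + 2389) = -9511*1913 = -18194543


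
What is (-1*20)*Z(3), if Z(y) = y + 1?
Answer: -80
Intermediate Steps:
Z(y) = 1 + y
(-1*20)*Z(3) = (-1*20)*(1 + 3) = -20*4 = -80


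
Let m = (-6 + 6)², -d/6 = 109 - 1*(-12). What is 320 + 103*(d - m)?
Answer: -74458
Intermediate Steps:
d = -726 (d = -6*(109 - 1*(-12)) = -6*(109 + 12) = -6*121 = -726)
m = 0 (m = 0² = 0)
320 + 103*(d - m) = 320 + 103*(-726 - 1*0) = 320 + 103*(-726 + 0) = 320 + 103*(-726) = 320 - 74778 = -74458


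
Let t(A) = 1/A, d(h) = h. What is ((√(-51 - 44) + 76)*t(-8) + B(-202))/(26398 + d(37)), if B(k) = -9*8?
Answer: -163/52870 - I*√95/211480 ≈ -0.003083 - 4.6088e-5*I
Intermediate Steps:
B(k) = -72
((√(-51 - 44) + 76)*t(-8) + B(-202))/(26398 + d(37)) = ((√(-51 - 44) + 76)/(-8) - 72)/(26398 + 37) = ((√(-95) + 76)*(-⅛) - 72)/26435 = ((I*√95 + 76)*(-⅛) - 72)*(1/26435) = ((76 + I*√95)*(-⅛) - 72)*(1/26435) = ((-19/2 - I*√95/8) - 72)*(1/26435) = (-163/2 - I*√95/8)*(1/26435) = -163/52870 - I*√95/211480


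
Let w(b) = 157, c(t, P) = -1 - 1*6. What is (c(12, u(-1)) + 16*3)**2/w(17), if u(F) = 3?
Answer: 1681/157 ≈ 10.707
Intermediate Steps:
c(t, P) = -7 (c(t, P) = -1 - 6 = -7)
(c(12, u(-1)) + 16*3)**2/w(17) = (-7 + 16*3)**2/157 = (-7 + 48)**2*(1/157) = 41**2*(1/157) = 1681*(1/157) = 1681/157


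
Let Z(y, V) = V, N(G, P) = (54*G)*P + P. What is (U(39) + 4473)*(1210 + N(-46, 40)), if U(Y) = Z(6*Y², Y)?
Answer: -442672320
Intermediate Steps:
N(G, P) = P + 54*G*P (N(G, P) = 54*G*P + P = P + 54*G*P)
U(Y) = Y
(U(39) + 4473)*(1210 + N(-46, 40)) = (39 + 4473)*(1210 + 40*(1 + 54*(-46))) = 4512*(1210 + 40*(1 - 2484)) = 4512*(1210 + 40*(-2483)) = 4512*(1210 - 99320) = 4512*(-98110) = -442672320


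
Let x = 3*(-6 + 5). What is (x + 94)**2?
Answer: 8281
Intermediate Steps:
x = -3 (x = 3*(-1) = -3)
(x + 94)**2 = (-3 + 94)**2 = 91**2 = 8281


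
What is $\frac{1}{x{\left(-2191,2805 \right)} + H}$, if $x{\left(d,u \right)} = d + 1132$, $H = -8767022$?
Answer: $- \frac{1}{8768081} \approx -1.1405 \cdot 10^{-7}$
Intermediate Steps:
$x{\left(d,u \right)} = 1132 + d$
$\frac{1}{x{\left(-2191,2805 \right)} + H} = \frac{1}{\left(1132 - 2191\right) - 8767022} = \frac{1}{-1059 - 8767022} = \frac{1}{-8768081} = - \frac{1}{8768081}$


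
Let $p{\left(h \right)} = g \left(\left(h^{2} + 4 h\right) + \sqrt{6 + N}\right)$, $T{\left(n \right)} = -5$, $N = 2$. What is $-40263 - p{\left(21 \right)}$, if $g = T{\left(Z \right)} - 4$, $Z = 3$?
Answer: $-35538 + 18 \sqrt{2} \approx -35513.0$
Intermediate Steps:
$g = -9$ ($g = -5 - 4 = -9$)
$p{\left(h \right)} = - 36 h - 18 \sqrt{2} - 9 h^{2}$ ($p{\left(h \right)} = - 9 \left(\left(h^{2} + 4 h\right) + \sqrt{6 + 2}\right) = - 9 \left(\left(h^{2} + 4 h\right) + \sqrt{8}\right) = - 9 \left(\left(h^{2} + 4 h\right) + 2 \sqrt{2}\right) = - 9 \left(h^{2} + 2 \sqrt{2} + 4 h\right) = - 36 h - 18 \sqrt{2} - 9 h^{2}$)
$-40263 - p{\left(21 \right)} = -40263 - \left(\left(-36\right) 21 - 18 \sqrt{2} - 9 \cdot 21^{2}\right) = -40263 - \left(-756 - 18 \sqrt{2} - 3969\right) = -40263 - \left(-4725 - 18 \sqrt{2}\right) = -40263 + \left(4725 + 18 \sqrt{2}\right) = -35538 + 18 \sqrt{2}$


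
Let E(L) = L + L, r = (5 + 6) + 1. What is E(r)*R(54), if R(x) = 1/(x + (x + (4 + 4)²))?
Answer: 6/43 ≈ 0.13953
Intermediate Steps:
R(x) = 1/(64 + 2*x) (R(x) = 1/(x + (x + 8²)) = 1/(x + (x + 64)) = 1/(x + (64 + x)) = 1/(64 + 2*x))
r = 12 (r = 11 + 1 = 12)
E(L) = 2*L
E(r)*R(54) = (2*12)*(1/(2*(32 + 54))) = 24*((½)/86) = 24*((½)*(1/86)) = 24*(1/172) = 6/43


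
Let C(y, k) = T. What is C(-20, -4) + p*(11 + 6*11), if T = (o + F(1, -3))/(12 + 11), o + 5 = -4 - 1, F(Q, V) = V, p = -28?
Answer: -49601/23 ≈ -2156.6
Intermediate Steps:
o = -10 (o = -5 + (-4 - 1) = -5 - 5 = -10)
T = -13/23 (T = (-10 - 3)/(12 + 11) = -13/23 ≈ -0.56522)
C(y, k) = -13/23
C(-20, -4) + p*(11 + 6*11) = -13/23 - 28*(11 + 6*11) = -13/23 - 28*(11 + 66) = -13/23 - 28*77 = -13/23 - 2156 = -49601/23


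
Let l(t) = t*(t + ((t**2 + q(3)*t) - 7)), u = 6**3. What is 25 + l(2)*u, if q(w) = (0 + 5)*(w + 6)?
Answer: 38473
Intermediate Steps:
q(w) = 30 + 5*w (q(w) = 5*(6 + w) = 30 + 5*w)
u = 216
l(t) = t*(-7 + t**2 + 46*t) (l(t) = t*(t + ((t**2 + (30 + 5*3)*t) - 7)) = t*(t + ((t**2 + (30 + 15)*t) - 7)) = t*(t + ((t**2 + 45*t) - 7)) = t*(t + (-7 + t**2 + 45*t)) = t*(-7 + t**2 + 46*t))
25 + l(2)*u = 25 + (2*(-7 + 2**2 + 46*2))*216 = 25 + (2*(-7 + 4 + 92))*216 = 25 + (2*89)*216 = 25 + 178*216 = 25 + 38448 = 38473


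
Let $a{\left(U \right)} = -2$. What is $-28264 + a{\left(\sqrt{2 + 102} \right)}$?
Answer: $-28266$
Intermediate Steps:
$-28264 + a{\left(\sqrt{2 + 102} \right)} = -28264 - 2 = -28266$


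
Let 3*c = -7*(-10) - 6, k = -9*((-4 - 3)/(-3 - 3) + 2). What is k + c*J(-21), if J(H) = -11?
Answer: -1579/6 ≈ -263.17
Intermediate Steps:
k = -57/2 (k = -9*(-7/(-6) + 2) = -9*(-7*(-⅙) + 2) = -9*(7/6 + 2) = -9*19/6 = -57/2 ≈ -28.500)
c = 64/3 (c = (-7*(-10) - 6)/3 = (70 - 6)/3 = (⅓)*64 = 64/3 ≈ 21.333)
k + c*J(-21) = -57/2 + (64/3)*(-11) = -57/2 - 704/3 = -1579/6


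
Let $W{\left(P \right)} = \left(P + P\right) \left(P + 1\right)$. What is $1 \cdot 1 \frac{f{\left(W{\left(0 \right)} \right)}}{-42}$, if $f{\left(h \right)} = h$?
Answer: $0$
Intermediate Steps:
$W{\left(P \right)} = 2 P \left(1 + P\right)$
$1 \cdot 1 \frac{f{\left(W{\left(0 \right)} \right)}}{-42} = 1 \cdot 1 \frac{2 \cdot 0 \left(1 + 0\right)}{-42} = 1 \cdot 2 \cdot 0 \cdot 1 \left(- \frac{1}{42}\right) = 1 \cdot 0 \left(- \frac{1}{42}\right) = 1 \cdot 0 = 0$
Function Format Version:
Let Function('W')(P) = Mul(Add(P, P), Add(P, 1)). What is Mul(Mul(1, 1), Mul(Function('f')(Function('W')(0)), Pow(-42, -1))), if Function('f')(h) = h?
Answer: 0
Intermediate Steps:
Function('W')(P) = Mul(2, P, Add(1, P)) (Function('W')(P) = Mul(Mul(2, P), Add(1, P)) = Mul(2, P, Add(1, P)))
Mul(Mul(1, 1), Mul(Function('f')(Function('W')(0)), Pow(-42, -1))) = Mul(Mul(1, 1), Mul(Mul(2, 0, Add(1, 0)), Pow(-42, -1))) = Mul(1, Mul(Mul(2, 0, 1), Rational(-1, 42))) = Mul(1, Mul(0, Rational(-1, 42))) = Mul(1, 0) = 0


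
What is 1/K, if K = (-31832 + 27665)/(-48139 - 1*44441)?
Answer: 30860/1389 ≈ 22.217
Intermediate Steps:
K = 1389/30860 (K = -4167/(-48139 - 44441) = -4167/(-92580) = -4167*(-1/92580) = 1389/30860 ≈ 0.045010)
1/K = 1/(1389/30860) = 30860/1389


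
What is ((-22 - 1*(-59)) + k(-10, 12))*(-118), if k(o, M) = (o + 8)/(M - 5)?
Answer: -30326/7 ≈ -4332.3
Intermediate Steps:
k(o, M) = (8 + o)/(-5 + M)
((-22 - 1*(-59)) + k(-10, 12))*(-118) = ((-22 - 1*(-59)) + (8 - 10)/(-5 + 12))*(-118) = ((-22 + 59) - 2/7)*(-118) = (37 + (⅐)*(-2))*(-118) = (37 - 2/7)*(-118) = (257/7)*(-118) = -30326/7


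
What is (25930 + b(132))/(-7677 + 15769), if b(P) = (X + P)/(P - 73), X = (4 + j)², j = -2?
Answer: 765003/238714 ≈ 3.2047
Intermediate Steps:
X = 4 (X = (4 - 2)² = 2² = 4)
b(P) = (4 + P)/(-73 + P) (b(P) = (4 + P)/(P - 73) = (4 + P)/(-73 + P))
(25930 + b(132))/(-7677 + 15769) = (25930 + (4 + 132)/(-73 + 132))/(-7677 + 15769) = (25930 + 136/59)/8092 = (25930 + (1/59)*136)*(1/8092) = (25930 + 136/59)*(1/8092) = (1530006/59)*(1/8092) = 765003/238714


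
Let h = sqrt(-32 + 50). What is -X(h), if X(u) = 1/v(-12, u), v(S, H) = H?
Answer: -sqrt(2)/6 ≈ -0.23570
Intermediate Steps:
h = 3*sqrt(2) (h = sqrt(18) = 3*sqrt(2) ≈ 4.2426)
X(u) = 1/u
-X(h) = -1/(3*sqrt(2)) = -sqrt(2)/6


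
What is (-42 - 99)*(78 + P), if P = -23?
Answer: -7755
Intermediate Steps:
(-42 - 99)*(78 + P) = (-42 - 99)*(78 - 23) = -141*55 = -7755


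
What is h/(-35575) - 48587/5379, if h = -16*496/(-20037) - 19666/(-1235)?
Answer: -1296202232670001/143493480238875 ≈ -9.0332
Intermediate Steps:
h = 403848602/24745695 (h = -7936*(-1/20037) - 19666*(-1/1235) = 7936/20037 + 19666/1235 = 403848602/24745695 ≈ 16.320)
h/(-35575) - 48587/5379 = (403848602/24745695)/(-35575) - 48587/5379 = (403848602/24745695)*(-1/35575) - 48587*1/5379 = -403848602/880328099625 - 4417/489 = -1296202232670001/143493480238875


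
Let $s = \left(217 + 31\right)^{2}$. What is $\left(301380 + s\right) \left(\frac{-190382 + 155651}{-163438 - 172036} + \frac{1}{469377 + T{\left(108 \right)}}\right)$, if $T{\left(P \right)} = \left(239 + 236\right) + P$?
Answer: $\frac{740397497632357}{19707420130} \approx 37570.0$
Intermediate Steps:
$T{\left(P \right)} = 475 + P$
$s = 61504$ ($s = 248^{2} = 61504$)
$\left(301380 + s\right) \left(\frac{-190382 + 155651}{-163438 - 172036} + \frac{1}{469377 + T{\left(108 \right)}}\right) = \left(301380 + 61504\right) \left(\frac{-190382 + 155651}{-163438 - 172036} + \frac{1}{469377 + \left(475 + 108\right)}\right) = 362884 \left(- \frac{34731}{-335474} + \frac{1}{469377 + 583}\right) = 362884 \left(\left(-34731\right) \left(- \frac{1}{335474}\right) + \frac{1}{469960}\right) = 362884 \left(\frac{34731}{335474} + \frac{1}{469960}\right) = 362884 \cdot \frac{8161258117}{78829680520} = \frac{740397497632357}{19707420130}$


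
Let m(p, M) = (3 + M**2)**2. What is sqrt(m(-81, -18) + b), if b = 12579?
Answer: 2*sqrt(29877) ≈ 345.70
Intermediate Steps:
sqrt(m(-81, -18) + b) = sqrt((3 + (-18)**2)**2 + 12579) = sqrt((3 + 324)**2 + 12579) = sqrt(327**2 + 12579) = sqrt(106929 + 12579) = sqrt(119508) = 2*sqrt(29877)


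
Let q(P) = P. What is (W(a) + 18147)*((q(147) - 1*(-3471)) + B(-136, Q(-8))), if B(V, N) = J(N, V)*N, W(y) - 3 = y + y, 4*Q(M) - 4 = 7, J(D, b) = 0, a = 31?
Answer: 65891016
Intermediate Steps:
Q(M) = 11/4 (Q(M) = 1 + (¼)*7 = 1 + 7/4 = 11/4)
W(y) = 3 + 2*y (W(y) = 3 + (y + y) = 3 + 2*y)
B(V, N) = 0 (B(V, N) = 0*N = 0)
(W(a) + 18147)*((q(147) - 1*(-3471)) + B(-136, Q(-8))) = ((3 + 2*31) + 18147)*((147 - 1*(-3471)) + 0) = ((3 + 62) + 18147)*((147 + 3471) + 0) = (65 + 18147)*(3618 + 0) = 18212*3618 = 65891016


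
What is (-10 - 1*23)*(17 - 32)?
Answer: 495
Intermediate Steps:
(-10 - 1*23)*(17 - 32) = (-10 - 23)*(-15) = -33*(-15) = 495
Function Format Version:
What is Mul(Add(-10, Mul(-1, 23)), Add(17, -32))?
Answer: 495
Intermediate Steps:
Mul(Add(-10, Mul(-1, 23)), Add(17, -32)) = Mul(Add(-10, -23), -15) = Mul(-33, -15) = 495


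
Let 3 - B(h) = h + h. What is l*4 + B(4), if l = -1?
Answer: -9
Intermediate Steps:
B(h) = 3 - 2*h (B(h) = 3 - (h + h) = 3 - 2*h)
l*4 + B(4) = -1*4 + (3 - 2*4) = -4 + (3 - 8) = -4 - 5 = -9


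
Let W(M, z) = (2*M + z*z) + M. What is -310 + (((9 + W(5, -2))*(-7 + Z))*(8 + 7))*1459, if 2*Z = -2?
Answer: -4902550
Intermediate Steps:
Z = -1 (Z = (½)*(-2) = -1)
W(M, z) = z² + 3*M (W(M, z) = (2*M + z²) + M = (z² + 2*M) + M = z² + 3*M)
-310 + (((9 + W(5, -2))*(-7 + Z))*(8 + 7))*1459 = -310 + (((9 + ((-2)² + 3*5))*(-7 - 1))*(8 + 7))*1459 = -310 + (((9 + (4 + 15))*(-8))*15)*1459 = -310 + (((9 + 19)*(-8))*15)*1459 = -310 + ((28*(-8))*15)*1459 = -310 - 224*15*1459 = -310 - 3360*1459 = -310 - 4902240 = -4902550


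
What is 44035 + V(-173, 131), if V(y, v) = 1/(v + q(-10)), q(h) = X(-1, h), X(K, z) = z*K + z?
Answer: 5768586/131 ≈ 44035.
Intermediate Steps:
X(K, z) = z + K*z (X(K, z) = K*z + z = z + K*z)
q(h) = 0 (q(h) = h*(1 - 1) = h*0 = 0)
V(y, v) = 1/v (V(y, v) = 1/(v + 0) = 1/v)
44035 + V(-173, 131) = 44035 + 1/131 = 5768586/131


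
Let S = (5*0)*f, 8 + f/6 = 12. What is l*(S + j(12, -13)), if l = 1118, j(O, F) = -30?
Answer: -33540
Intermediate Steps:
f = 24 (f = -48 + 6*12 = -48 + 72 = 24)
S = 0 (S = (5*0)*24 = 0*24 = 0)
l*(S + j(12, -13)) = 1118*(0 - 30) = 1118*(-30) = -33540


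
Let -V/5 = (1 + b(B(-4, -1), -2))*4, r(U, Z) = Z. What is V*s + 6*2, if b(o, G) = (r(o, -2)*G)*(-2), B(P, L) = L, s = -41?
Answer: -5728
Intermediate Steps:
b(o, G) = 4*G (b(o, G) = -2*G*(-2) = 4*G)
V = 140 (V = -5*(1 + 4*(-2))*4 = -5*(1 - 8)*4 = -(-35)*4 = -5*(-28) = 140)
V*s + 6*2 = 140*(-41) + 6*2 = -5740 + 12 = -5728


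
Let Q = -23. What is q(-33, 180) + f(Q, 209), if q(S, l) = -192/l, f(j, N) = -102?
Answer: -1546/15 ≈ -103.07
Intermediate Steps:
q(-33, 180) + f(Q, 209) = -192/180 - 102 = -192*1/180 - 102 = -16/15 - 102 = -1546/15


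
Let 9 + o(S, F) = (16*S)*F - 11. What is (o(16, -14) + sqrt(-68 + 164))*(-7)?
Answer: 25228 - 28*sqrt(6) ≈ 25159.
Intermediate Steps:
o(S, F) = -20 + 16*F*S (o(S, F) = -9 + ((16*S)*F - 11) = -9 + (16*F*S - 11) = -9 + (-11 + 16*F*S) = -20 + 16*F*S)
(o(16, -14) + sqrt(-68 + 164))*(-7) = ((-20 + 16*(-14)*16) + sqrt(-68 + 164))*(-7) = ((-20 - 3584) + sqrt(96))*(-7) = (-3604 + 4*sqrt(6))*(-7) = 25228 - 28*sqrt(6)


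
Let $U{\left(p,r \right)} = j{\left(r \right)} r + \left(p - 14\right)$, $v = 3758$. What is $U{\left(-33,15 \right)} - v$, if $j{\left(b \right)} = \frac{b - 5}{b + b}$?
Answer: $-3800$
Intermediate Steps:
$j{\left(b \right)} = \frac{-5 + b}{2 b}$
$U{\left(p,r \right)} = - \frac{33}{2} + p + \frac{r}{2}$ ($U{\left(p,r \right)} = \frac{-5 + r}{2 r} r + \left(p - 14\right) = \left(- \frac{5}{2} + \frac{r}{2}\right) + \left(-14 + p\right) = - \frac{33}{2} + p + \frac{r}{2}$)
$U{\left(-33,15 \right)} - v = \left(- \frac{33}{2} - 33 + \frac{1}{2} \cdot 15\right) - 3758 = \left(- \frac{33}{2} - 33 + \frac{15}{2}\right) - 3758 = -42 - 3758 = -3800$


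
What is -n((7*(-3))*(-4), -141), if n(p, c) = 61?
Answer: -61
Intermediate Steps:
-n((7*(-3))*(-4), -141) = -1*61 = -61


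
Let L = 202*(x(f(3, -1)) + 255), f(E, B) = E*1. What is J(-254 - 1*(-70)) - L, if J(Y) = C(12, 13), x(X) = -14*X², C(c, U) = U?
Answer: -26045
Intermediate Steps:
f(E, B) = E
J(Y) = 13
L = 26058 (L = 202*(-14*3² + 255) = 202*(-14*9 + 255) = 202*(-126 + 255) = 202*129 = 26058)
J(-254 - 1*(-70)) - L = 13 - 1*26058 = 13 - 26058 = -26045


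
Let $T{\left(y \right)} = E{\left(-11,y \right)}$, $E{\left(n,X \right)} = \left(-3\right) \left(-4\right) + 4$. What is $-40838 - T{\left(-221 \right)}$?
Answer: $-40854$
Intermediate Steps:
$E{\left(n,X \right)} = 16$ ($E{\left(n,X \right)} = 12 + 4 = 16$)
$T{\left(y \right)} = 16$
$-40838 - T{\left(-221 \right)} = -40838 - 16 = -40854$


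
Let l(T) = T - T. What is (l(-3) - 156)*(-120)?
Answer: 18720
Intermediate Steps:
l(T) = 0
(l(-3) - 156)*(-120) = (0 - 156)*(-120) = -156*(-120) = 18720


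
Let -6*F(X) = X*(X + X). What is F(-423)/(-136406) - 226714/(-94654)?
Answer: 18285299203/6455686762 ≈ 2.8324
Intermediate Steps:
F(X) = -X²/3 (F(X) = -X*(X + X)/6 = -X*2*X/6 = -X²/3)
F(-423)/(-136406) - 226714/(-94654) = -⅓*(-423)²/(-136406) - 226714/(-94654) = -⅓*178929*(-1/136406) - 226714*(-1/94654) = -59643*(-1/136406) + 113357/47327 = 59643/136406 + 113357/47327 = 18285299203/6455686762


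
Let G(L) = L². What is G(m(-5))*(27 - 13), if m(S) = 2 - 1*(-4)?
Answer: 504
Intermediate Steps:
m(S) = 6 (m(S) = 2 + 4 = 6)
G(m(-5))*(27 - 13) = 6²*(27 - 13) = 36*14 = 504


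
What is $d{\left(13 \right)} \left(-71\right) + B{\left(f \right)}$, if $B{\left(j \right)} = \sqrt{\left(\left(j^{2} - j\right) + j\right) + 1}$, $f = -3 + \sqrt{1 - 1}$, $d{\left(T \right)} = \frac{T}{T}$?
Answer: $-71 + \sqrt{10} \approx -67.838$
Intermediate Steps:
$d{\left(T \right)} = 1$
$f = -3$ ($f = -3 + \sqrt{0} = -3 + 0 = -3$)
$B{\left(j \right)} = \sqrt{1 + j^{2}}$ ($B{\left(j \right)} = \sqrt{j^{2} + 1} = \sqrt{1 + j^{2}}$)
$d{\left(13 \right)} \left(-71\right) + B{\left(f \right)} = 1 \left(-71\right) + \sqrt{1 + \left(-3\right)^{2}} = -71 + \sqrt{1 + 9} = -71 + \sqrt{10}$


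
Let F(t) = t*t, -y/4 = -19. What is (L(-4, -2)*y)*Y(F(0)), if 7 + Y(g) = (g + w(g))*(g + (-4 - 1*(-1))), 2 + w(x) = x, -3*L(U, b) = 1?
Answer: 76/3 ≈ 25.333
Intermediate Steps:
y = 76 (y = -4*(-19) = 76)
L(U, b) = -⅓ (L(U, b) = -⅓*1 = -⅓)
F(t) = t²
w(x) = -2 + x
Y(g) = -7 + (-3 + g)*(-2 + 2*g) (Y(g) = -7 + (g + (-2 + g))*(g + (-4 - 1*(-1))) = -7 + (-2 + 2*g)*(g + (-4 + 1)) = -7 + (-2 + 2*g)*(g - 3) = -7 + (-2 + 2*g)*(-3 + g) = -7 + (-3 + g)*(-2 + 2*g))
(L(-4, -2)*y)*Y(F(0)) = (-⅓*76)*(-1 - 8*0² + 2*(0²)²) = -76*(-1 - 8*0 + 2*0²)/3 = -76*(-1 + 0 + 2*0)/3 = -76*(-1 + 0 + 0)/3 = -76/3*(-1) = 76/3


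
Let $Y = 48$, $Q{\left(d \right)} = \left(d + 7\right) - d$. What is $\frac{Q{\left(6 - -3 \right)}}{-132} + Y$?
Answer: $\frac{6329}{132} \approx 47.947$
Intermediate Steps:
$Q{\left(d \right)} = 7$ ($Q{\left(d \right)} = \left(7 + d\right) - d = 7$)
$\frac{Q{\left(6 - -3 \right)}}{-132} + Y = \frac{1}{-132} \cdot 7 + 48 = \left(- \frac{1}{132}\right) 7 + 48 = - \frac{7}{132} + 48 = \frac{6329}{132}$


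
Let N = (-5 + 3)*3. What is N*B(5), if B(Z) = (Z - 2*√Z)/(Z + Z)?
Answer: -3 + 6*√5/5 ≈ -0.31672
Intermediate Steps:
N = -6 (N = -2*3 = -6)
B(Z) = (Z - 2*√Z)/(2*Z) (B(Z) = (Z - 2*√Z)/((2*Z)) = (Z - 2*√Z)*(1/(2*Z)) = (Z - 2*√Z)/(2*Z))
N*B(5) = -6*(½ - 1/√5) = -6*(½ - √5/5) = -3 + 6*√5/5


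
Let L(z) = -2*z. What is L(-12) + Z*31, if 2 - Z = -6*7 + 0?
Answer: 1388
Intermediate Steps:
Z = 44 (Z = 2 - (-6*7 + 0) = 2 - (-42 + 0) = 2 - 1*(-42) = 2 + 42 = 44)
L(-12) + Z*31 = -2*(-12) + 44*31 = 24 + 1364 = 1388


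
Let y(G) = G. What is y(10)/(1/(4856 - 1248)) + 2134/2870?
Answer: 51775867/1435 ≈ 36081.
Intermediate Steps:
y(10)/(1/(4856 - 1248)) + 2134/2870 = 10/(1/(4856 - 1248)) + 2134/2870 = 10/(1/3608) + 2134*(1/2870) = 10/(1/3608) + 1067/1435 = 10*3608 + 1067/1435 = 36080 + 1067/1435 = 51775867/1435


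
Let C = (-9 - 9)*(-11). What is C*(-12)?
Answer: -2376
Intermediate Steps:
C = 198 (C = -18*(-11) = 198)
C*(-12) = 198*(-12) = -2376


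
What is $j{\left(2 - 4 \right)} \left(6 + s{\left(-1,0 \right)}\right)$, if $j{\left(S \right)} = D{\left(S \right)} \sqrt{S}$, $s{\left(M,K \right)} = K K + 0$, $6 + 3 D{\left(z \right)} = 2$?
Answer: $- 8 i \sqrt{2} \approx - 11.314 i$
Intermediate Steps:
$D{\left(z \right)} = - \frac{4}{3}$ ($D{\left(z \right)} = -2 + \frac{1}{3} \cdot 2 = -2 + \frac{2}{3} = - \frac{4}{3}$)
$s{\left(M,K \right)} = K^{2}$ ($s{\left(M,K \right)} = K^{2} + 0 = K^{2}$)
$j{\left(S \right)} = - \frac{4 \sqrt{S}}{3}$
$j{\left(2 - 4 \right)} \left(6 + s{\left(-1,0 \right)}\right) = - \frac{4 \sqrt{2 - 4}}{3} \left(6 + 0^{2}\right) = - \frac{4 \sqrt{2 - 4}}{3} \left(6 + 0\right) = - \frac{4 \sqrt{-2}}{3} \cdot 6 = - \frac{4 i \sqrt{2}}{3} \cdot 6 = - 8 i \sqrt{2}$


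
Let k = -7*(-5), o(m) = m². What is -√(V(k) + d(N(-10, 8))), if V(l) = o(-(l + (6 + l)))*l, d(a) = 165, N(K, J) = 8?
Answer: -5*√8093 ≈ -449.81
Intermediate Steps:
k = 35
V(l) = l*(-6 - 2*l)² (V(l) = (-(l + (6 + l)))²*l = (-(6 + 2*l))²*l = (-6 - 2*l)²*l = l*(-6 - 2*l)²)
-√(V(k) + d(N(-10, 8))) = -√(4*35*(3 + 35)² + 165) = -√(4*35*38² + 165) = -√(4*35*1444 + 165) = -√(202160 + 165) = -√202325 = -5*√8093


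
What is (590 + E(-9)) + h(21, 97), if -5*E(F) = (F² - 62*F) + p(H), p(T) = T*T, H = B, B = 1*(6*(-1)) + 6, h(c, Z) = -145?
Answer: 1586/5 ≈ 317.20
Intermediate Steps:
B = 0 (B = 1*(-6) + 6 = -6 + 6 = 0)
H = 0
p(T) = T²
E(F) = -F²/5 + 62*F/5 (E(F) = -((F² - 62*F) + 0²)/5 = -((F² - 62*F) + 0)/5 = -(F² - 62*F)/5 = -F²/5 + 62*F/5)
(590 + E(-9)) + h(21, 97) = (590 + (⅕)*(-9)*(62 - 1*(-9))) - 145 = (590 + (⅕)*(-9)*(62 + 9)) - 145 = (590 + (⅕)*(-9)*71) - 145 = (590 - 639/5) - 145 = 2311/5 - 145 = 1586/5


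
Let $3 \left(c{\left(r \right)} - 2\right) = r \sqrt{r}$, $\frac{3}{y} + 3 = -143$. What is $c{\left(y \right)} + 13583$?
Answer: $13585 - \frac{i \sqrt{438}}{21316} \approx 13585.0 - 0.00098182 i$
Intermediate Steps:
$y = - \frac{3}{146}$ ($y = \frac{3}{-3 - 143} = \frac{3}{-146} = 3 \left(- \frac{1}{146}\right) = - \frac{3}{146} \approx -0.020548$)
$c{\left(r \right)} = 2 + \frac{r^{\frac{3}{2}}}{3}$ ($c{\left(r \right)} = 2 + \frac{r \sqrt{r}}{3} = 2 + \frac{r^{\frac{3}{2}}}{3}$)
$c{\left(y \right)} + 13583 = \left(2 + \frac{\left(- \frac{3}{146}\right)^{\frac{3}{2}}}{3}\right) + 13583 = \left(2 + \frac{\left(- \frac{3}{21316}\right) i \sqrt{438}}{3}\right) + 13583 = \left(2 - \frac{i \sqrt{438}}{21316}\right) + 13583 = 13585 - \frac{i \sqrt{438}}{21316}$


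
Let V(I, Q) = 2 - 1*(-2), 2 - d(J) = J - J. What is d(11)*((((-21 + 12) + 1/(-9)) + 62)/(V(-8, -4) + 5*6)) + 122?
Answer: 1126/9 ≈ 125.11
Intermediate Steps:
d(J) = 2 (d(J) = 2 - (J - J) = 2 - 1*0 = 2 + 0 = 2)
V(I, Q) = 4 (V(I, Q) = 2 + 2 = 4)
d(11)*((((-21 + 12) + 1/(-9)) + 62)/(V(-8, -4) + 5*6)) + 122 = 2*((((-21 + 12) + 1/(-9)) + 62)/(4 + 5*6)) + 122 = 2*(((-9 - ⅑) + 62)/(4 + 30)) + 122 = 2*((-82/9 + 62)/34) + 122 = 2*((476/9)*(1/34)) + 122 = 2*(14/9) + 122 = 28/9 + 122 = 1126/9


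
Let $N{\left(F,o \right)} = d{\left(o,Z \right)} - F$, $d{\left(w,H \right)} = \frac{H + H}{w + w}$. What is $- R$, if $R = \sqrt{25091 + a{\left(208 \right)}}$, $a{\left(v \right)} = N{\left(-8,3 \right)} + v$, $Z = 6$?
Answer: $- \sqrt{25309} \approx -159.09$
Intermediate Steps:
$d{\left(w,H \right)} = \frac{H}{w}$ ($d{\left(w,H \right)} = \frac{2 H}{2 w} = 2 H \frac{1}{2 w} = \frac{H}{w}$)
$N{\left(F,o \right)} = - F + \frac{6}{o}$ ($N{\left(F,o \right)} = \frac{6}{o} - F = - F + \frac{6}{o}$)
$a{\left(v \right)} = 10 + v$ ($a{\left(v \right)} = \left(\left(-1\right) \left(-8\right) + \frac{6}{3}\right) + v = \left(8 + 6 \cdot \frac{1}{3}\right) + v = \left(8 + 2\right) + v = 10 + v$)
$R = \sqrt{25309}$ ($R = \sqrt{25091 + \left(10 + 208\right)} = \sqrt{25091 + 218} = \sqrt{25309} \approx 159.09$)
$- R = - \sqrt{25309}$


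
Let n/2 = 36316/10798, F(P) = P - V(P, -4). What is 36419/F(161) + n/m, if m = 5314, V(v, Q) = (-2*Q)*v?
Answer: -522415298851/16166976161 ≈ -32.314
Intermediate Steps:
V(v, Q) = -2*Q*v
F(P) = -7*P (F(P) = P - (-2)*(-4)*P = P - 8*P = -7*P)
n = 36316/5399 (n = 2*(36316/10798) = 2*(36316*(1/10798)) = 2*(18158/5399) = 36316/5399 ≈ 6.7264)
36419/F(161) + n/m = 36419/((-7*161)) + (36316/5399)/5314 = 36419/(-1127) + (36316/5399)*(1/5314) = 36419*(-1/1127) + 18158/14345143 = -36419/1127 + 18158/14345143 = -522415298851/16166976161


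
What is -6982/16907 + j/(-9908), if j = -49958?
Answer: 387731125/83757278 ≈ 4.6292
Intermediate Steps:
-6982/16907 + j/(-9908) = -6982/16907 - 49958/(-9908) = -6982*1/16907 - 49958*(-1/9908) = -6982/16907 + 24979/4954 = 387731125/83757278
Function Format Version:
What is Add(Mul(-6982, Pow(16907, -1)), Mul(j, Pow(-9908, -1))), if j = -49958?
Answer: Rational(387731125, 83757278) ≈ 4.6292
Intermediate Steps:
Add(Mul(-6982, Pow(16907, -1)), Mul(j, Pow(-9908, -1))) = Add(Mul(-6982, Pow(16907, -1)), Mul(-49958, Pow(-9908, -1))) = Add(Mul(-6982, Rational(1, 16907)), Mul(-49958, Rational(-1, 9908))) = Add(Rational(-6982, 16907), Rational(24979, 4954)) = Rational(387731125, 83757278)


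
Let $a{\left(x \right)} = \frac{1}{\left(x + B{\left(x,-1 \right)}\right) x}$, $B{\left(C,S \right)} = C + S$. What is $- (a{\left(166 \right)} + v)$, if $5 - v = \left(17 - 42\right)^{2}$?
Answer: $\frac{34066519}{54946} \approx 620.0$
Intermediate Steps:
$v = -620$ ($v = 5 - \left(17 - 42\right)^{2} = 5 - \left(-25\right)^{2} = 5 - 625 = -620$)
$a{\left(x \right)} = \frac{1}{x \left(-1 + 2 x\right)}$ ($a{\left(x \right)} = \frac{1}{\left(x + \left(x - 1\right)\right) x} = \frac{1}{\left(x + \left(-1 + x\right)\right) x} = \frac{1}{\left(-1 + 2 x\right) x} = \frac{1}{x \left(-1 + 2 x\right)}$)
$- (a{\left(166 \right)} + v) = - (\frac{1}{166 \left(-1 + 2 \cdot 166\right)} - 620) = - (\frac{1}{166 \left(-1 + 332\right)} - 620) = - (\frac{1}{166 \cdot 331} - 620) = - (\frac{1}{166} \cdot \frac{1}{331} - 620) = - (\frac{1}{54946} - 620) = \left(-1\right) \left(- \frac{34066519}{54946}\right) = \frac{34066519}{54946}$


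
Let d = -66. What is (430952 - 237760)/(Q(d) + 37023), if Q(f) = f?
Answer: 193192/36957 ≈ 5.2275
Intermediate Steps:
(430952 - 237760)/(Q(d) + 37023) = (430952 - 237760)/(-66 + 37023) = 193192/36957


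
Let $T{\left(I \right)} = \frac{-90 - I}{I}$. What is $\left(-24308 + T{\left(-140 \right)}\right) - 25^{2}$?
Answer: $- \frac{349067}{14} \approx -24933.0$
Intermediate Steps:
$T{\left(I \right)} = \frac{-90 - I}{I}$
$\left(-24308 + T{\left(-140 \right)}\right) - 25^{2} = \left(-24308 + \frac{-90 - -140}{-140}\right) - 25^{2} = \left(-24308 - \frac{-90 + 140}{140}\right) - 625 = \left(-24308 - \frac{5}{14}\right) - 625 = - \frac{340317}{14} - 625 = - \frac{349067}{14}$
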